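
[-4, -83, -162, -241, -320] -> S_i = -4 + -79*i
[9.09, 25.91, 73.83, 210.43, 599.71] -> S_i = 9.09*2.85^i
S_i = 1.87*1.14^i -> [1.87, 2.13, 2.43, 2.77, 3.16]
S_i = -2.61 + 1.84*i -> [-2.61, -0.77, 1.07, 2.91, 4.75]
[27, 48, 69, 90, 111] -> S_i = 27 + 21*i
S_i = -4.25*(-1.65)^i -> [-4.25, 7.01, -11.57, 19.09, -31.5]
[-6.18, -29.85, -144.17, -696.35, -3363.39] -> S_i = -6.18*4.83^i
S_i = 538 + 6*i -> [538, 544, 550, 556, 562]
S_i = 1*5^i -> [1, 5, 25, 125, 625]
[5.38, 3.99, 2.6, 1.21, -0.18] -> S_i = 5.38 + -1.39*i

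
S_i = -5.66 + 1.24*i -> [-5.66, -4.42, -3.18, -1.94, -0.7]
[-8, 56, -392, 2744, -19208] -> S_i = -8*-7^i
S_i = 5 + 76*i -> [5, 81, 157, 233, 309]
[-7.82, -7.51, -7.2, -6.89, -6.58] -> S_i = -7.82 + 0.31*i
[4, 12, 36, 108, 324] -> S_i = 4*3^i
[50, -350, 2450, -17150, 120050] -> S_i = 50*-7^i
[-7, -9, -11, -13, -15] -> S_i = -7 + -2*i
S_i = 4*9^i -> [4, 36, 324, 2916, 26244]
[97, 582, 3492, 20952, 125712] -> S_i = 97*6^i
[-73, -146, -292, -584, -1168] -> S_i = -73*2^i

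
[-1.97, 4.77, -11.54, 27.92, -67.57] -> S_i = -1.97*(-2.42)^i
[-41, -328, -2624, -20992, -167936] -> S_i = -41*8^i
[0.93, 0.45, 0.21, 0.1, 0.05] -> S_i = 0.93*0.48^i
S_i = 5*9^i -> [5, 45, 405, 3645, 32805]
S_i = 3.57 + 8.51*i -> [3.57, 12.08, 20.59, 29.1, 37.61]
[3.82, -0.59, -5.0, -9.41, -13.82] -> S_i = 3.82 + -4.41*i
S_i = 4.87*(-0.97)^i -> [4.87, -4.72, 4.58, -4.44, 4.31]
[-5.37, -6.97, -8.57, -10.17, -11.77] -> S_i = -5.37 + -1.60*i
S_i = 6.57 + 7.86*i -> [6.57, 14.43, 22.29, 30.15, 38.01]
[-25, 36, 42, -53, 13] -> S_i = Random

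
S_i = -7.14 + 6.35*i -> [-7.14, -0.79, 5.56, 11.91, 18.26]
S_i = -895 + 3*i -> [-895, -892, -889, -886, -883]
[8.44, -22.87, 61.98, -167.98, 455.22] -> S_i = 8.44*(-2.71)^i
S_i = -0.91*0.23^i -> [-0.91, -0.21, -0.05, -0.01, -0.0]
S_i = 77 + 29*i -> [77, 106, 135, 164, 193]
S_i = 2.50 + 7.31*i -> [2.5, 9.81, 17.12, 24.43, 31.74]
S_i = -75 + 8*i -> [-75, -67, -59, -51, -43]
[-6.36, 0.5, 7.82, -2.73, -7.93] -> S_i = Random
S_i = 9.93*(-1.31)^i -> [9.93, -13.01, 17.04, -22.32, 29.24]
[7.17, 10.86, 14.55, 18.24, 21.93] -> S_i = 7.17 + 3.69*i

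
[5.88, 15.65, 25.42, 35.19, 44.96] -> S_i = 5.88 + 9.77*i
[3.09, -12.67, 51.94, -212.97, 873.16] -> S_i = 3.09*(-4.10)^i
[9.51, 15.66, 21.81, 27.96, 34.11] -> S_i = 9.51 + 6.15*i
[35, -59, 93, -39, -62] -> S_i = Random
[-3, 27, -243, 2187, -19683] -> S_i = -3*-9^i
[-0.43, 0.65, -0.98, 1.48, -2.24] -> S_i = -0.43*(-1.51)^i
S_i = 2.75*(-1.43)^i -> [2.75, -3.93, 5.62, -8.04, 11.5]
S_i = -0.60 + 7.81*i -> [-0.6, 7.21, 15.02, 22.83, 30.64]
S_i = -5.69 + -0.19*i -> [-5.69, -5.88, -6.07, -6.26, -6.45]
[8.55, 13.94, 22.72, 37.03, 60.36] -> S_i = 8.55*1.63^i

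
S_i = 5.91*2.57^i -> [5.91, 15.19, 39.03, 100.32, 257.82]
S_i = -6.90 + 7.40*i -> [-6.9, 0.5, 7.9, 15.3, 22.7]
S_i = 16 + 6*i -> [16, 22, 28, 34, 40]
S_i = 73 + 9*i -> [73, 82, 91, 100, 109]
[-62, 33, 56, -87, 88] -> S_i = Random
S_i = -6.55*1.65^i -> [-6.55, -10.81, -17.83, -29.42, -48.55]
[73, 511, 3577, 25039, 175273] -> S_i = 73*7^i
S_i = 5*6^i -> [5, 30, 180, 1080, 6480]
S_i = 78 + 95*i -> [78, 173, 268, 363, 458]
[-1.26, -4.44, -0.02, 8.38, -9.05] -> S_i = Random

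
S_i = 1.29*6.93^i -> [1.29, 8.94, 61.95, 429.33, 2975.24]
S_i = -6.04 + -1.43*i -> [-6.04, -7.47, -8.9, -10.33, -11.76]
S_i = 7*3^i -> [7, 21, 63, 189, 567]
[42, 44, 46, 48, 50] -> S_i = 42 + 2*i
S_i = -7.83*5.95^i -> [-7.83, -46.59, -277.2, -1649.35, -9813.63]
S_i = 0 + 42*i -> [0, 42, 84, 126, 168]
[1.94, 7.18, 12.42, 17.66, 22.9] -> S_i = 1.94 + 5.24*i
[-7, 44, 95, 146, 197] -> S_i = -7 + 51*i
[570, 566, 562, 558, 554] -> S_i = 570 + -4*i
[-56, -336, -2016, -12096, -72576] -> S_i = -56*6^i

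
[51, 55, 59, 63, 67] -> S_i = 51 + 4*i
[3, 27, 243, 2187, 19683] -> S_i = 3*9^i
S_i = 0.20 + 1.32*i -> [0.2, 1.52, 2.84, 4.16, 5.48]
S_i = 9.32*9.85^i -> [9.32, 91.8, 904.25, 8906.86, 87732.57]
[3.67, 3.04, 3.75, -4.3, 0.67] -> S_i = Random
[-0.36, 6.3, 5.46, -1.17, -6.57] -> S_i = Random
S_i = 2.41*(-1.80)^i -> [2.41, -4.34, 7.81, -14.06, 25.3]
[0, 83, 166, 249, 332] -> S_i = 0 + 83*i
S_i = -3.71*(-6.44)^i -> [-3.71, 23.89, -153.87, 990.9, -6381.42]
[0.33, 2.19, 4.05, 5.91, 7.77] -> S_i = 0.33 + 1.86*i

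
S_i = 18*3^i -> [18, 54, 162, 486, 1458]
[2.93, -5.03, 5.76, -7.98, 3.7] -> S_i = Random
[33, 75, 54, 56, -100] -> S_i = Random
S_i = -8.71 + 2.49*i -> [-8.71, -6.22, -3.73, -1.24, 1.25]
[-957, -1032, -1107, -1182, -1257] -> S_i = -957 + -75*i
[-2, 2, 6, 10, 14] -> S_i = -2 + 4*i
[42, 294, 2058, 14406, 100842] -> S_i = 42*7^i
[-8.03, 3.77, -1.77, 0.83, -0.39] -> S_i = -8.03*(-0.47)^i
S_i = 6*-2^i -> [6, -12, 24, -48, 96]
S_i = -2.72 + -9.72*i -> [-2.72, -12.44, -22.16, -31.88, -41.6]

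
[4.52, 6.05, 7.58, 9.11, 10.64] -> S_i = 4.52 + 1.53*i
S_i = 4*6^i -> [4, 24, 144, 864, 5184]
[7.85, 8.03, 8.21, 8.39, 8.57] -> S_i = 7.85 + 0.18*i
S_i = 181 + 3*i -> [181, 184, 187, 190, 193]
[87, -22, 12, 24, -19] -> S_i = Random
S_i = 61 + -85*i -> [61, -24, -109, -194, -279]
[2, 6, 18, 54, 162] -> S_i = 2*3^i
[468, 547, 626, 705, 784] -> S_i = 468 + 79*i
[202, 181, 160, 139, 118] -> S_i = 202 + -21*i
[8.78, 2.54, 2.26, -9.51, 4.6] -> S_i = Random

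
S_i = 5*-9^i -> [5, -45, 405, -3645, 32805]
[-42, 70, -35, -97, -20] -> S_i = Random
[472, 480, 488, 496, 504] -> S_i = 472 + 8*i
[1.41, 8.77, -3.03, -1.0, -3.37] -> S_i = Random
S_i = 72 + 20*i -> [72, 92, 112, 132, 152]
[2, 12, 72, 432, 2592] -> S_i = 2*6^i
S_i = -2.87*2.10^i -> [-2.87, -6.03, -12.66, -26.58, -55.82]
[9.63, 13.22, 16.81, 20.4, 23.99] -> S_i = 9.63 + 3.59*i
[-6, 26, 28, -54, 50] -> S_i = Random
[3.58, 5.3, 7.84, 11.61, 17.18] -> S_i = 3.58*1.48^i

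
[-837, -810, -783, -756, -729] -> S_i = -837 + 27*i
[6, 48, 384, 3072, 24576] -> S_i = 6*8^i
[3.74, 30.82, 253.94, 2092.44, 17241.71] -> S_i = 3.74*8.24^i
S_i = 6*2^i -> [6, 12, 24, 48, 96]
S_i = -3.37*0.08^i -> [-3.37, -0.27, -0.02, -0.0, -0.0]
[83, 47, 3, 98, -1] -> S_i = Random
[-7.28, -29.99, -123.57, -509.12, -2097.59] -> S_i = -7.28*4.12^i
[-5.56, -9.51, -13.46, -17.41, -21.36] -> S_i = -5.56 + -3.95*i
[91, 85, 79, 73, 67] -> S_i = 91 + -6*i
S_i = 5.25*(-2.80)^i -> [5.25, -14.7, 41.16, -115.25, 322.69]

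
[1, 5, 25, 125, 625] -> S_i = 1*5^i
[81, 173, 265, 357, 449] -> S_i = 81 + 92*i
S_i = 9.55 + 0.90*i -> [9.55, 10.45, 11.35, 12.25, 13.15]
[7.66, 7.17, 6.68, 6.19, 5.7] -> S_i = 7.66 + -0.49*i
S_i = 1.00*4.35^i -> [1.0, 4.35, 18.92, 82.31, 358.06]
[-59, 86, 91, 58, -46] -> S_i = Random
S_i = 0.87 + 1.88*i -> [0.87, 2.75, 4.63, 6.51, 8.39]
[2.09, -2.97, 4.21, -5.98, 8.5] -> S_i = 2.09*(-1.42)^i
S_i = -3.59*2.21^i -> [-3.59, -7.93, -17.53, -38.75, -85.64]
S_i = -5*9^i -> [-5, -45, -405, -3645, -32805]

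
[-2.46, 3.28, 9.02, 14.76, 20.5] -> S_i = -2.46 + 5.74*i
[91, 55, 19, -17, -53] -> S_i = 91 + -36*i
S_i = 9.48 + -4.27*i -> [9.48, 5.21, 0.94, -3.33, -7.6]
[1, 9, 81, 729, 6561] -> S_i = 1*9^i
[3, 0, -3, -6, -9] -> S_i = 3 + -3*i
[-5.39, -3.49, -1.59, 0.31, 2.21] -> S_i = -5.39 + 1.90*i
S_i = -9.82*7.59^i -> [-9.82, -74.53, -565.71, -4293.75, -32589.57]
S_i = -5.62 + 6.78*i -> [-5.62, 1.16, 7.94, 14.72, 21.5]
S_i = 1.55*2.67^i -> [1.55, 4.14, 11.05, 29.5, 78.77]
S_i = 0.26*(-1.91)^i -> [0.26, -0.5, 0.95, -1.81, 3.46]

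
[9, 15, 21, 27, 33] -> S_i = 9 + 6*i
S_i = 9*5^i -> [9, 45, 225, 1125, 5625]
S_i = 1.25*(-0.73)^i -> [1.25, -0.91, 0.67, -0.49, 0.35]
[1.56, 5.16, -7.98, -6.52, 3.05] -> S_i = Random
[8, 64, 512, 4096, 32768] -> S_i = 8*8^i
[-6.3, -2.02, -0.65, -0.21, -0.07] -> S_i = -6.30*0.32^i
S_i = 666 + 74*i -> [666, 740, 814, 888, 962]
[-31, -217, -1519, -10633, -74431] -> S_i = -31*7^i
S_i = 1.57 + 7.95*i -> [1.57, 9.52, 17.47, 25.42, 33.37]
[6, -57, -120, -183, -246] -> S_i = 6 + -63*i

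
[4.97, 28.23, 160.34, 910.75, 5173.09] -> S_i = 4.97*5.68^i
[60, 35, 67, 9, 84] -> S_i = Random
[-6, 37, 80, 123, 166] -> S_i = -6 + 43*i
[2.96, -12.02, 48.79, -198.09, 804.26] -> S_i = 2.96*(-4.06)^i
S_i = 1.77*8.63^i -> [1.77, 15.28, 131.82, 1137.64, 9817.85]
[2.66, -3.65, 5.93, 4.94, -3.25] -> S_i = Random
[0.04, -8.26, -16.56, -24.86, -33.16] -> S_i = 0.04 + -8.30*i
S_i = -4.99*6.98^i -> [-4.99, -34.83, -243.11, -1696.94, -11844.65]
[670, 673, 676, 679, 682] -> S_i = 670 + 3*i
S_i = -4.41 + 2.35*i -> [-4.41, -2.06, 0.29, 2.64, 4.99]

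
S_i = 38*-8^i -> [38, -304, 2432, -19456, 155648]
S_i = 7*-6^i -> [7, -42, 252, -1512, 9072]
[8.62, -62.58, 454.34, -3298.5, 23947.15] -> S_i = 8.62*(-7.26)^i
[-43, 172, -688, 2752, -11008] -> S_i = -43*-4^i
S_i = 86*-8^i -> [86, -688, 5504, -44032, 352256]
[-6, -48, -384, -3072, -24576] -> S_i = -6*8^i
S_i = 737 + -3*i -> [737, 734, 731, 728, 725]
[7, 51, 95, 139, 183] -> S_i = 7 + 44*i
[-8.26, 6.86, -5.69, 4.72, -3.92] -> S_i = -8.26*(-0.83)^i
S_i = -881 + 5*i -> [-881, -876, -871, -866, -861]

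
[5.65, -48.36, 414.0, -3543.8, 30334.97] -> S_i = 5.65*(-8.56)^i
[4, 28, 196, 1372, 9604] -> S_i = 4*7^i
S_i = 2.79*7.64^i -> [2.79, 21.32, 162.85, 1244.18, 9505.56]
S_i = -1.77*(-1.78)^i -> [-1.77, 3.15, -5.61, 9.98, -17.77]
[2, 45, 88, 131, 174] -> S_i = 2 + 43*i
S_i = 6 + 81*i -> [6, 87, 168, 249, 330]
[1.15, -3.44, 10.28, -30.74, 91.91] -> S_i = 1.15*(-2.99)^i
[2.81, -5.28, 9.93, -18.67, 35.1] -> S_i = 2.81*(-1.88)^i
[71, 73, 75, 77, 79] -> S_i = 71 + 2*i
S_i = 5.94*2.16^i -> [5.94, 12.83, 27.71, 59.86, 129.3]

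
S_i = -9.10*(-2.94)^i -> [-9.1, 26.75, -78.66, 231.25, -679.88]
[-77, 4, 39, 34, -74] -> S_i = Random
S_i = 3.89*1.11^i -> [3.89, 4.32, 4.79, 5.32, 5.91]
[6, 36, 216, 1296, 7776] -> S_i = 6*6^i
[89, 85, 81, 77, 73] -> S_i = 89 + -4*i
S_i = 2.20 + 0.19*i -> [2.2, 2.39, 2.58, 2.77, 2.96]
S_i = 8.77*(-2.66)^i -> [8.77, -23.33, 62.05, -165.06, 439.06]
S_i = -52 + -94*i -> [-52, -146, -240, -334, -428]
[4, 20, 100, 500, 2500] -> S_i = 4*5^i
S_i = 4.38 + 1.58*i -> [4.38, 5.96, 7.54, 9.12, 10.7]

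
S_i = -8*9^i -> [-8, -72, -648, -5832, -52488]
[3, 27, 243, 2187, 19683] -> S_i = 3*9^i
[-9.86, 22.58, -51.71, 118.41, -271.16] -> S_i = -9.86*(-2.29)^i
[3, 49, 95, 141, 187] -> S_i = 3 + 46*i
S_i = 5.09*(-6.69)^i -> [5.09, -34.05, 227.81, -1524.04, 10195.82]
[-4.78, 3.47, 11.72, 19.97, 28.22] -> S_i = -4.78 + 8.25*i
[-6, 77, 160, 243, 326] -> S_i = -6 + 83*i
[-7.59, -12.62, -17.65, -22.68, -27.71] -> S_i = -7.59 + -5.03*i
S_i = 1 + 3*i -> [1, 4, 7, 10, 13]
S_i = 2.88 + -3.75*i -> [2.88, -0.87, -4.62, -8.37, -12.12]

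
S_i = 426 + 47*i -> [426, 473, 520, 567, 614]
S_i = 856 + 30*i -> [856, 886, 916, 946, 976]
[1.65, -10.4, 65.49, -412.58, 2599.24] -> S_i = 1.65*(-6.30)^i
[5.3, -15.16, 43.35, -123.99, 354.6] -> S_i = 5.30*(-2.86)^i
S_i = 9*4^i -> [9, 36, 144, 576, 2304]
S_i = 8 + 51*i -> [8, 59, 110, 161, 212]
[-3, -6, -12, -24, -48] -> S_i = -3*2^i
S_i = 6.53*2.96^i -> [6.53, 19.33, 57.21, 169.35, 501.28]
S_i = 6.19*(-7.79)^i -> [6.19, -48.22, 375.63, -2926.19, 22795.05]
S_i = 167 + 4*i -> [167, 171, 175, 179, 183]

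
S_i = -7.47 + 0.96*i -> [-7.47, -6.51, -5.55, -4.59, -3.63]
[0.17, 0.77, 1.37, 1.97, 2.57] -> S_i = 0.17 + 0.60*i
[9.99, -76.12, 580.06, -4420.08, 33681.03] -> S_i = 9.99*(-7.62)^i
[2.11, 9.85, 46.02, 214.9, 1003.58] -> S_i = 2.11*4.67^i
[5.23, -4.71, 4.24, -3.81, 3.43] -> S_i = 5.23*(-0.90)^i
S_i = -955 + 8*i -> [-955, -947, -939, -931, -923]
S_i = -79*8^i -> [-79, -632, -5056, -40448, -323584]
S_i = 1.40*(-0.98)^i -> [1.4, -1.37, 1.34, -1.32, 1.29]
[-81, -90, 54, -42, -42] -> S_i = Random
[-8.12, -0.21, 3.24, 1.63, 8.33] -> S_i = Random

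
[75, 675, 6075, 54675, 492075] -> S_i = 75*9^i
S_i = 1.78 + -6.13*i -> [1.78, -4.35, -10.48, -16.61, -22.74]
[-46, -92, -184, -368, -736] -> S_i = -46*2^i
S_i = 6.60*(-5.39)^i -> [6.6, -35.57, 191.74, -1033.5, 5570.56]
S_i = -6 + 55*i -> [-6, 49, 104, 159, 214]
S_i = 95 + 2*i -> [95, 97, 99, 101, 103]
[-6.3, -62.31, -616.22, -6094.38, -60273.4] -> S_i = -6.30*9.89^i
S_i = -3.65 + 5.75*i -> [-3.65, 2.1, 7.85, 13.6, 19.35]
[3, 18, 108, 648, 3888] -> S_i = 3*6^i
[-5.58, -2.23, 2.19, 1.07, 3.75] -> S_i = Random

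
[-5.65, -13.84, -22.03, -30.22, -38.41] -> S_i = -5.65 + -8.19*i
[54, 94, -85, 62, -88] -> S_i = Random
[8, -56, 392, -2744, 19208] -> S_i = 8*-7^i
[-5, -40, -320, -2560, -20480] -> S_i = -5*8^i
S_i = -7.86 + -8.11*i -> [-7.86, -15.97, -24.08, -32.19, -40.3]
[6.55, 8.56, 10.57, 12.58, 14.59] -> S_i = 6.55 + 2.01*i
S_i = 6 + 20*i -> [6, 26, 46, 66, 86]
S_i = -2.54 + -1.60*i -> [-2.54, -4.14, -5.74, -7.34, -8.94]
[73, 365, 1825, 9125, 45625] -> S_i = 73*5^i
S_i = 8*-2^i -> [8, -16, 32, -64, 128]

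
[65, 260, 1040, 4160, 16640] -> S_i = 65*4^i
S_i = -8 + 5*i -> [-8, -3, 2, 7, 12]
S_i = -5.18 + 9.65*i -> [-5.18, 4.47, 14.12, 23.77, 33.42]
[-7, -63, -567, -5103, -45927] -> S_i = -7*9^i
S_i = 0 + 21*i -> [0, 21, 42, 63, 84]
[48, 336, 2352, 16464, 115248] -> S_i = 48*7^i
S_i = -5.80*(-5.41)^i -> [-5.8, 31.38, -169.75, 918.37, -4968.41]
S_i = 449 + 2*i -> [449, 451, 453, 455, 457]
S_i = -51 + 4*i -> [-51, -47, -43, -39, -35]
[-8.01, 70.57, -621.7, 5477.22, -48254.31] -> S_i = -8.01*(-8.81)^i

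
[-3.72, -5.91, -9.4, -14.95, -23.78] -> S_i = -3.72*1.59^i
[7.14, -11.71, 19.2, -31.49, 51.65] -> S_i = 7.14*(-1.64)^i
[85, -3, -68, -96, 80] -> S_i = Random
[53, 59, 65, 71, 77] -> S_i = 53 + 6*i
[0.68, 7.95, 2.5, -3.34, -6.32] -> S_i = Random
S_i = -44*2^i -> [-44, -88, -176, -352, -704]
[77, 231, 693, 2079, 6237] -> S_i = 77*3^i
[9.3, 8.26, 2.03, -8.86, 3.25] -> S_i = Random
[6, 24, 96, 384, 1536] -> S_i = 6*4^i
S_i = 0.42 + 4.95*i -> [0.42, 5.37, 10.32, 15.27, 20.22]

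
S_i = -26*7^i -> [-26, -182, -1274, -8918, -62426]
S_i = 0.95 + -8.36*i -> [0.95, -7.41, -15.77, -24.13, -32.49]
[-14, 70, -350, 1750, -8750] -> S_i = -14*-5^i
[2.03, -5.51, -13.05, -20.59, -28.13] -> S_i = 2.03 + -7.54*i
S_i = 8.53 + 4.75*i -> [8.53, 13.28, 18.03, 22.78, 27.53]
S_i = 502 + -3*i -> [502, 499, 496, 493, 490]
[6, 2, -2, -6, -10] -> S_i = 6 + -4*i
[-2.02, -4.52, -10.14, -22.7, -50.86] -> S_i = -2.02*2.24^i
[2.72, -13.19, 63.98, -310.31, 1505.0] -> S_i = 2.72*(-4.85)^i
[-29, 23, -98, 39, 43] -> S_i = Random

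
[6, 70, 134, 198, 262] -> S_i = 6 + 64*i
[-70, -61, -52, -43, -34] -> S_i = -70 + 9*i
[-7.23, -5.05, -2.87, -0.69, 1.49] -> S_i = -7.23 + 2.18*i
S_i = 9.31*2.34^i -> [9.31, 21.79, 50.98, 119.29, 279.13]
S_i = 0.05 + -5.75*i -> [0.05, -5.7, -11.45, -17.2, -22.95]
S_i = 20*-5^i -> [20, -100, 500, -2500, 12500]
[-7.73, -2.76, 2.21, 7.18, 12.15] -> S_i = -7.73 + 4.97*i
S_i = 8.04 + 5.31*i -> [8.04, 13.35, 18.66, 23.97, 29.28]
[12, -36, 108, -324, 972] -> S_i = 12*-3^i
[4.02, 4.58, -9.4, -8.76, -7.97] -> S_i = Random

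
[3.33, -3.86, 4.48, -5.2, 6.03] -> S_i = 3.33*(-1.16)^i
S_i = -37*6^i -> [-37, -222, -1332, -7992, -47952]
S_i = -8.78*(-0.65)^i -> [-8.78, 5.71, -3.71, 2.41, -1.57]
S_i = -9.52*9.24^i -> [-9.52, -87.96, -812.79, -7510.22, -69394.47]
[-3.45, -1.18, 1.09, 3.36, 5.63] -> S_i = -3.45 + 2.27*i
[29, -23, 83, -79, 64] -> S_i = Random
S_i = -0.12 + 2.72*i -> [-0.12, 2.6, 5.32, 8.04, 10.76]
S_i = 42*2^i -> [42, 84, 168, 336, 672]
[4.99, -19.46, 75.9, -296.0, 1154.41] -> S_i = 4.99*(-3.90)^i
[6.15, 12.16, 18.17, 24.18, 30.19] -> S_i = 6.15 + 6.01*i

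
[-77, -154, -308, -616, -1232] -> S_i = -77*2^i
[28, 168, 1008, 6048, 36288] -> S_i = 28*6^i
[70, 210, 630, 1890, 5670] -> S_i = 70*3^i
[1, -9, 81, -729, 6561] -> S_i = 1*-9^i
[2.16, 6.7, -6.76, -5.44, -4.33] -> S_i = Random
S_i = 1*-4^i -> [1, -4, 16, -64, 256]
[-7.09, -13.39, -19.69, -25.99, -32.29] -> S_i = -7.09 + -6.30*i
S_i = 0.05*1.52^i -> [0.05, 0.08, 0.12, 0.18, 0.27]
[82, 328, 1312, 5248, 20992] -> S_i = 82*4^i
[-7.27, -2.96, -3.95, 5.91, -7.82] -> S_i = Random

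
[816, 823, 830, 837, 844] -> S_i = 816 + 7*i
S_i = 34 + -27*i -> [34, 7, -20, -47, -74]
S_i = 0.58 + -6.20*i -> [0.58, -5.62, -11.82, -18.02, -24.22]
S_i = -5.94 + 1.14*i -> [-5.94, -4.8, -3.66, -2.52, -1.38]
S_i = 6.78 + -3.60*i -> [6.78, 3.18, -0.42, -4.02, -7.62]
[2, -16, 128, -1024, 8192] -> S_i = 2*-8^i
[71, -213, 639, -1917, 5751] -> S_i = 71*-3^i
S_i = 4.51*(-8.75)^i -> [4.51, -39.46, 345.3, -3021.35, 26436.79]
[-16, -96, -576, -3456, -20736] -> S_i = -16*6^i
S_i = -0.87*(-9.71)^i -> [-0.87, 8.45, -82.03, 796.48, -7733.86]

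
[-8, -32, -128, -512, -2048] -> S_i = -8*4^i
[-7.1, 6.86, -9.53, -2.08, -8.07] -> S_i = Random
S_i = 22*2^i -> [22, 44, 88, 176, 352]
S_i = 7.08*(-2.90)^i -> [7.08, -20.53, 59.54, -172.67, 500.75]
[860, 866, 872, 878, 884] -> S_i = 860 + 6*i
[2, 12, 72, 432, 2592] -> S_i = 2*6^i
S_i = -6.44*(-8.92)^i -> [-6.44, 57.44, -512.41, 4570.68, -40770.43]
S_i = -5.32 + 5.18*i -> [-5.32, -0.14, 5.04, 10.22, 15.4]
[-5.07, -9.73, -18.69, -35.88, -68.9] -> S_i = -5.07*1.92^i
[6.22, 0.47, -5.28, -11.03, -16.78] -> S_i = 6.22 + -5.75*i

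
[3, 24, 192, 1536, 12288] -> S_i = 3*8^i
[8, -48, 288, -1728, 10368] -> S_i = 8*-6^i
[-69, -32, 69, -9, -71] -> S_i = Random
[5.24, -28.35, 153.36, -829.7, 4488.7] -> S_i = 5.24*(-5.41)^i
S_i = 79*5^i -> [79, 395, 1975, 9875, 49375]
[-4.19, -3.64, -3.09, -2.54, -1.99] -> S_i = -4.19 + 0.55*i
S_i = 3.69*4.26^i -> [3.69, 15.72, 66.96, 285.27, 1215.25]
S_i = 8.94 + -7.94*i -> [8.94, 1.0, -6.94, -14.88, -22.82]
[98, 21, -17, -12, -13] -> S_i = Random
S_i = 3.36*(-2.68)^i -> [3.36, -9.0, 24.13, -64.68, 173.33]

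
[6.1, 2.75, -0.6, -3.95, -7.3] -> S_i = 6.10 + -3.35*i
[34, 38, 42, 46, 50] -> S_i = 34 + 4*i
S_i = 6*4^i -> [6, 24, 96, 384, 1536]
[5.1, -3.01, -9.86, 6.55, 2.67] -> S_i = Random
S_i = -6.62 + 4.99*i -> [-6.62, -1.63, 3.36, 8.35, 13.34]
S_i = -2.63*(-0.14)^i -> [-2.63, 0.37, -0.05, 0.01, -0.0]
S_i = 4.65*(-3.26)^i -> [4.65, -15.16, 49.42, -161.1, 525.2]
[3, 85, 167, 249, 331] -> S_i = 3 + 82*i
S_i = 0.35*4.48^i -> [0.35, 1.57, 7.02, 31.47, 140.99]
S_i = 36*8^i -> [36, 288, 2304, 18432, 147456]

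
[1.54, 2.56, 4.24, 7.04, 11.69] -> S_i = 1.54*1.66^i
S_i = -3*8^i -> [-3, -24, -192, -1536, -12288]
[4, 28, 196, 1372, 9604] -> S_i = 4*7^i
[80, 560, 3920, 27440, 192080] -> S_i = 80*7^i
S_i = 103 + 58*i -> [103, 161, 219, 277, 335]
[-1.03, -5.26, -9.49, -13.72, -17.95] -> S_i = -1.03 + -4.23*i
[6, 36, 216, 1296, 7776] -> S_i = 6*6^i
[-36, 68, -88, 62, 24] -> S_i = Random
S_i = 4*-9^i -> [4, -36, 324, -2916, 26244]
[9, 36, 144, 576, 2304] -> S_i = 9*4^i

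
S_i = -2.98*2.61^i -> [-2.98, -7.78, -20.3, -52.98, -138.29]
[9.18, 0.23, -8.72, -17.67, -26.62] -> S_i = 9.18 + -8.95*i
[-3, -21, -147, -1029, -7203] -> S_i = -3*7^i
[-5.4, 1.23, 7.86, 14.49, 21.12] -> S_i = -5.40 + 6.63*i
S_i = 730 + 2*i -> [730, 732, 734, 736, 738]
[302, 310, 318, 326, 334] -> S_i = 302 + 8*i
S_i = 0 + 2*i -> [0, 2, 4, 6, 8]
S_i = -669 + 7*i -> [-669, -662, -655, -648, -641]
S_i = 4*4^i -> [4, 16, 64, 256, 1024]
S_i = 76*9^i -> [76, 684, 6156, 55404, 498636]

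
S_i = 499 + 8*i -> [499, 507, 515, 523, 531]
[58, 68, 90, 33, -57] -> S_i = Random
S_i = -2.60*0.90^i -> [-2.6, -2.34, -2.11, -1.9, -1.71]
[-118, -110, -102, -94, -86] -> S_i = -118 + 8*i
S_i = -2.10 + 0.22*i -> [-2.1, -1.88, -1.66, -1.44, -1.22]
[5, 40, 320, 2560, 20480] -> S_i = 5*8^i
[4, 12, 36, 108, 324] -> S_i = 4*3^i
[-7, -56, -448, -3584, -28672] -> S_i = -7*8^i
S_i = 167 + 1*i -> [167, 168, 169, 170, 171]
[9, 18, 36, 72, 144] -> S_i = 9*2^i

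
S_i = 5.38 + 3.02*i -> [5.38, 8.4, 11.42, 14.44, 17.46]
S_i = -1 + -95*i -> [-1, -96, -191, -286, -381]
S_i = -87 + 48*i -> [-87, -39, 9, 57, 105]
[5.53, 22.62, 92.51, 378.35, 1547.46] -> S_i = 5.53*4.09^i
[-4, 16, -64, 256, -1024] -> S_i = -4*-4^i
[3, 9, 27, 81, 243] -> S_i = 3*3^i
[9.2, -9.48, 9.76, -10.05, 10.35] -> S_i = 9.20*(-1.03)^i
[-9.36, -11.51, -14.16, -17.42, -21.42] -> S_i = -9.36*1.23^i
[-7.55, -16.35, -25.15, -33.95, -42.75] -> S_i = -7.55 + -8.80*i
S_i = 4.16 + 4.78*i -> [4.16, 8.94, 13.72, 18.5, 23.28]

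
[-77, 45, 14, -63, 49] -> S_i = Random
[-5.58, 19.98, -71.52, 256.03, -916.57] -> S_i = -5.58*(-3.58)^i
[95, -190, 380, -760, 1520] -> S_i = 95*-2^i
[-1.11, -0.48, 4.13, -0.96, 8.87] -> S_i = Random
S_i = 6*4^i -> [6, 24, 96, 384, 1536]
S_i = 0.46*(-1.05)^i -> [0.46, -0.48, 0.51, -0.53, 0.56]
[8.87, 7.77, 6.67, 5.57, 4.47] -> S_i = 8.87 + -1.10*i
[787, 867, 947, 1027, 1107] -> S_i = 787 + 80*i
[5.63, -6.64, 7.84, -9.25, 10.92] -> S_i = 5.63*(-1.18)^i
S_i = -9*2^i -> [-9, -18, -36, -72, -144]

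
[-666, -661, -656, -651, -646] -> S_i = -666 + 5*i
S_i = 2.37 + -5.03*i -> [2.37, -2.66, -7.69, -12.72, -17.75]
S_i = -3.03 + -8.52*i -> [-3.03, -11.55, -20.07, -28.59, -37.11]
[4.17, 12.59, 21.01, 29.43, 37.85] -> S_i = 4.17 + 8.42*i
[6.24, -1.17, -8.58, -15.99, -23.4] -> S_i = 6.24 + -7.41*i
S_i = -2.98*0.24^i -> [-2.98, -0.72, -0.17, -0.04, -0.01]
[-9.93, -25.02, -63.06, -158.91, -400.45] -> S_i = -9.93*2.52^i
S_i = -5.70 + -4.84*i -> [-5.7, -10.54, -15.38, -20.22, -25.06]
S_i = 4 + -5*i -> [4, -1, -6, -11, -16]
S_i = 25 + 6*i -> [25, 31, 37, 43, 49]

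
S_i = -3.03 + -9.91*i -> [-3.03, -12.94, -22.85, -32.76, -42.67]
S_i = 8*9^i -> [8, 72, 648, 5832, 52488]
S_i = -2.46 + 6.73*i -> [-2.46, 4.27, 11.0, 17.73, 24.46]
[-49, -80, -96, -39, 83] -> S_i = Random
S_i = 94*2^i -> [94, 188, 376, 752, 1504]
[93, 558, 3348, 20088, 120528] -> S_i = 93*6^i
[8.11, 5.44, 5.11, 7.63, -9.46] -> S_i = Random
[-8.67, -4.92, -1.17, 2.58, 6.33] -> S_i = -8.67 + 3.75*i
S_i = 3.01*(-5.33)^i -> [3.01, -16.04, 85.51, -455.77, 2429.27]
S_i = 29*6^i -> [29, 174, 1044, 6264, 37584]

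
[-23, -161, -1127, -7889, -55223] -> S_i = -23*7^i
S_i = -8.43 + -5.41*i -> [-8.43, -13.84, -19.25, -24.66, -30.07]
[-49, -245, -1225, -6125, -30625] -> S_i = -49*5^i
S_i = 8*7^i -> [8, 56, 392, 2744, 19208]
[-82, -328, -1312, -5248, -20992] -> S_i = -82*4^i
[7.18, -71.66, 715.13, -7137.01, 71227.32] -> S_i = 7.18*(-9.98)^i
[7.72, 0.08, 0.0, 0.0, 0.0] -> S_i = 7.72*0.01^i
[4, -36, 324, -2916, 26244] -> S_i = 4*-9^i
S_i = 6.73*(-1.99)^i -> [6.73, -13.39, 26.65, -53.04, 105.54]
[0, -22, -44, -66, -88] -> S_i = 0 + -22*i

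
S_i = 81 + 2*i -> [81, 83, 85, 87, 89]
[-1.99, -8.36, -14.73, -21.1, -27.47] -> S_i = -1.99 + -6.37*i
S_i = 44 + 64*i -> [44, 108, 172, 236, 300]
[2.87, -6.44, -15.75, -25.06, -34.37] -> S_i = 2.87 + -9.31*i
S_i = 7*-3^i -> [7, -21, 63, -189, 567]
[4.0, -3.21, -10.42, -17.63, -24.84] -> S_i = 4.00 + -7.21*i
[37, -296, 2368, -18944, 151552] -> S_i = 37*-8^i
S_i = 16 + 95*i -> [16, 111, 206, 301, 396]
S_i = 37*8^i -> [37, 296, 2368, 18944, 151552]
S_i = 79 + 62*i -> [79, 141, 203, 265, 327]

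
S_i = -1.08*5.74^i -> [-1.08, -6.2, -35.58, -204.25, -1172.39]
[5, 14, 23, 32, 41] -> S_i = 5 + 9*i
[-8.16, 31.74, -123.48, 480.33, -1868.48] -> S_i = -8.16*(-3.89)^i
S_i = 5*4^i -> [5, 20, 80, 320, 1280]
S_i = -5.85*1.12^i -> [-5.85, -6.55, -7.34, -8.22, -9.21]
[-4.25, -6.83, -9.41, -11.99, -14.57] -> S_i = -4.25 + -2.58*i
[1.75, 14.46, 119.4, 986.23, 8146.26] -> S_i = 1.75*8.26^i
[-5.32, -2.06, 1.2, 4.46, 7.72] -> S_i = -5.32 + 3.26*i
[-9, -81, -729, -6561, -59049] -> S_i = -9*9^i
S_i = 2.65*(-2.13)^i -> [2.65, -5.64, 12.02, -25.61, 54.55]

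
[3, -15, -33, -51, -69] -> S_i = 3 + -18*i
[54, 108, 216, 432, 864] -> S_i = 54*2^i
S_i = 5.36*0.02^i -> [5.36, 0.11, 0.0, 0.0, 0.0]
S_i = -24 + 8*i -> [-24, -16, -8, 0, 8]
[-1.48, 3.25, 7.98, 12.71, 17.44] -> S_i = -1.48 + 4.73*i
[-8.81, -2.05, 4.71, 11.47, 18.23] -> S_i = -8.81 + 6.76*i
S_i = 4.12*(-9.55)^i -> [4.12, -39.35, 375.75, -3588.45, 34269.73]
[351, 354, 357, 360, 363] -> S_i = 351 + 3*i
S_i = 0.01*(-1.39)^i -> [0.01, -0.01, 0.02, -0.03, 0.04]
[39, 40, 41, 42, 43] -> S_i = 39 + 1*i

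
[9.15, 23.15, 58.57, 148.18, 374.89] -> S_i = 9.15*2.53^i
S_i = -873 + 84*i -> [-873, -789, -705, -621, -537]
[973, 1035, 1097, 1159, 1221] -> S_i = 973 + 62*i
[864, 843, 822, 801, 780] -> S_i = 864 + -21*i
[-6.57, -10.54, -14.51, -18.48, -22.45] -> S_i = -6.57 + -3.97*i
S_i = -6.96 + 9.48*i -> [-6.96, 2.52, 12.0, 21.48, 30.96]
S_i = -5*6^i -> [-5, -30, -180, -1080, -6480]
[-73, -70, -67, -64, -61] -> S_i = -73 + 3*i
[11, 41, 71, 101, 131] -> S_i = 11 + 30*i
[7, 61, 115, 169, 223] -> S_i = 7 + 54*i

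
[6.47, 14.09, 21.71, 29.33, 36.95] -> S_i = 6.47 + 7.62*i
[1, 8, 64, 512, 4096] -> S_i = 1*8^i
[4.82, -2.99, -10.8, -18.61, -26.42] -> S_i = 4.82 + -7.81*i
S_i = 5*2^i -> [5, 10, 20, 40, 80]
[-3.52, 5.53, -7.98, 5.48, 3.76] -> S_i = Random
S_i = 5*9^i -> [5, 45, 405, 3645, 32805]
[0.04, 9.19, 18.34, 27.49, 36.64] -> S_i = 0.04 + 9.15*i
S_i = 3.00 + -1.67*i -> [3.0, 1.33, -0.34, -2.01, -3.68]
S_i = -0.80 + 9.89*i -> [-0.8, 9.09, 18.98, 28.87, 38.76]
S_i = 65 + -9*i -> [65, 56, 47, 38, 29]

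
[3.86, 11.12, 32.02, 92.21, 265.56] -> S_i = 3.86*2.88^i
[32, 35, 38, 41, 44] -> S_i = 32 + 3*i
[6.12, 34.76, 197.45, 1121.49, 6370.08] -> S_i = 6.12*5.68^i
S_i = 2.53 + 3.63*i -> [2.53, 6.16, 9.79, 13.42, 17.05]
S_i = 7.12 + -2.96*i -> [7.12, 4.16, 1.2, -1.76, -4.72]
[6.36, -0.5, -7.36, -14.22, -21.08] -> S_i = 6.36 + -6.86*i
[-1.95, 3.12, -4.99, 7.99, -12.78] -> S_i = -1.95*(-1.60)^i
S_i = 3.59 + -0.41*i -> [3.59, 3.18, 2.77, 2.36, 1.95]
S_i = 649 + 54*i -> [649, 703, 757, 811, 865]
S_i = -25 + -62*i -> [-25, -87, -149, -211, -273]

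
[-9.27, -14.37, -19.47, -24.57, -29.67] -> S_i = -9.27 + -5.10*i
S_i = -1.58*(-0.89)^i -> [-1.58, 1.41, -1.25, 1.11, -0.99]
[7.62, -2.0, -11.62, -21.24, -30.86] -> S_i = 7.62 + -9.62*i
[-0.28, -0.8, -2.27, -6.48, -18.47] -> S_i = -0.28*2.85^i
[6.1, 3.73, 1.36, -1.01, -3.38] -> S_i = 6.10 + -2.37*i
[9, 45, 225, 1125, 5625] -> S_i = 9*5^i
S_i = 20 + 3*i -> [20, 23, 26, 29, 32]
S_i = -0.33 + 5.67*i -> [-0.33, 5.34, 11.01, 16.68, 22.35]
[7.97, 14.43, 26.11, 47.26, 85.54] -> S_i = 7.97*1.81^i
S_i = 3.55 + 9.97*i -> [3.55, 13.52, 23.49, 33.46, 43.43]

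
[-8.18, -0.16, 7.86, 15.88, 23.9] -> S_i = -8.18 + 8.02*i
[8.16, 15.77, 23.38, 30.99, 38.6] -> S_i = 8.16 + 7.61*i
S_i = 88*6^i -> [88, 528, 3168, 19008, 114048]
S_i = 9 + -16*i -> [9, -7, -23, -39, -55]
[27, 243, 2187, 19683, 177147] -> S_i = 27*9^i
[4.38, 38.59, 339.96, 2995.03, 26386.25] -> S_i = 4.38*8.81^i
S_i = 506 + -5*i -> [506, 501, 496, 491, 486]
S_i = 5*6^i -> [5, 30, 180, 1080, 6480]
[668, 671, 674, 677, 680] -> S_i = 668 + 3*i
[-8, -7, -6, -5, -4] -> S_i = -8 + 1*i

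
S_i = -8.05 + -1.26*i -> [-8.05, -9.31, -10.57, -11.83, -13.09]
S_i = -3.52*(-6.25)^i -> [-3.52, 22.0, -137.5, 859.38, -5371.09]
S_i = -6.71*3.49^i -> [-6.71, -23.42, -81.73, -285.23, -995.46]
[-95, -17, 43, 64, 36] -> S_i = Random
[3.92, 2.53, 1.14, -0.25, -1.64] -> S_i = 3.92 + -1.39*i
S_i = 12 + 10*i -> [12, 22, 32, 42, 52]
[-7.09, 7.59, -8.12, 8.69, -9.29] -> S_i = -7.09*(-1.07)^i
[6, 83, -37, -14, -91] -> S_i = Random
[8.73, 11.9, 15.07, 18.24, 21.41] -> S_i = 8.73 + 3.17*i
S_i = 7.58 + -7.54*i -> [7.58, 0.04, -7.5, -15.04, -22.58]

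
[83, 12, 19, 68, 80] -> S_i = Random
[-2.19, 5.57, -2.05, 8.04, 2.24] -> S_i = Random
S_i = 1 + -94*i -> [1, -93, -187, -281, -375]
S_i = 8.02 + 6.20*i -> [8.02, 14.22, 20.42, 26.62, 32.82]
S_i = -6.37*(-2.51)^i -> [-6.37, 15.99, -40.13, 100.73, -252.83]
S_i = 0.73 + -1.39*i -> [0.73, -0.66, -2.05, -3.44, -4.83]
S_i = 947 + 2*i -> [947, 949, 951, 953, 955]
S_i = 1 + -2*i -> [1, -1, -3, -5, -7]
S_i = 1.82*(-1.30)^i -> [1.82, -2.37, 3.08, -4.0, 5.2]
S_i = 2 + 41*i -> [2, 43, 84, 125, 166]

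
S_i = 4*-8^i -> [4, -32, 256, -2048, 16384]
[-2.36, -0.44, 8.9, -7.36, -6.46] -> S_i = Random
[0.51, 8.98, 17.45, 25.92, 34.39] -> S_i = 0.51 + 8.47*i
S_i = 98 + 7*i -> [98, 105, 112, 119, 126]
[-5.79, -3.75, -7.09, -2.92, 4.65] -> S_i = Random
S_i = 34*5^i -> [34, 170, 850, 4250, 21250]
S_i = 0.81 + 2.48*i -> [0.81, 3.29, 5.77, 8.25, 10.73]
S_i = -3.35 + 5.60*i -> [-3.35, 2.25, 7.85, 13.45, 19.05]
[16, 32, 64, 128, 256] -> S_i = 16*2^i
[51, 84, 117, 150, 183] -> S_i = 51 + 33*i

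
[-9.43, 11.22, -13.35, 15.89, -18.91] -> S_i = -9.43*(-1.19)^i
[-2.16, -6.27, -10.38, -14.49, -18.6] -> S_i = -2.16 + -4.11*i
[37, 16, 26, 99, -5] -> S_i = Random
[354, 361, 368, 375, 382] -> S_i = 354 + 7*i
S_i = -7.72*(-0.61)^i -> [-7.72, 4.71, -2.87, 1.75, -1.07]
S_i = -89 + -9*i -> [-89, -98, -107, -116, -125]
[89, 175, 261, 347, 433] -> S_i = 89 + 86*i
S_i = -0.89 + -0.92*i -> [-0.89, -1.81, -2.73, -3.65, -4.57]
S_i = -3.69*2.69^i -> [-3.69, -9.93, -26.7, -71.83, -193.21]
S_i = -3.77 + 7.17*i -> [-3.77, 3.4, 10.57, 17.74, 24.91]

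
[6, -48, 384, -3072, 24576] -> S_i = 6*-8^i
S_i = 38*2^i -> [38, 76, 152, 304, 608]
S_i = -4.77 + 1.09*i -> [-4.77, -3.68, -2.59, -1.5, -0.41]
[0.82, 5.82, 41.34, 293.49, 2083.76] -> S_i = 0.82*7.10^i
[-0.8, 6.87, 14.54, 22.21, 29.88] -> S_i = -0.80 + 7.67*i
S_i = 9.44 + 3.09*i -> [9.44, 12.53, 15.62, 18.71, 21.8]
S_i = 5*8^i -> [5, 40, 320, 2560, 20480]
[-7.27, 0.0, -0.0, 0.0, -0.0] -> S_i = -7.27*-0.00^i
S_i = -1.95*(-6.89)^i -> [-1.95, 13.44, -92.57, 637.81, -4394.52]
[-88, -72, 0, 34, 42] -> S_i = Random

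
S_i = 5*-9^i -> [5, -45, 405, -3645, 32805]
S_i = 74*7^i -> [74, 518, 3626, 25382, 177674]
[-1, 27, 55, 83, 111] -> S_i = -1 + 28*i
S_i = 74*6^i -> [74, 444, 2664, 15984, 95904]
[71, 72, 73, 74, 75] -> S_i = 71 + 1*i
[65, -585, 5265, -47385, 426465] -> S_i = 65*-9^i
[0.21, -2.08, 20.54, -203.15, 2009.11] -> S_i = 0.21*(-9.89)^i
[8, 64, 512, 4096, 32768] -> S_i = 8*8^i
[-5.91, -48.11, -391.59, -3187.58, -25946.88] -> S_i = -5.91*8.14^i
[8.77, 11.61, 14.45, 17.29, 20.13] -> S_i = 8.77 + 2.84*i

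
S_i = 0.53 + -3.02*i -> [0.53, -2.49, -5.51, -8.53, -11.55]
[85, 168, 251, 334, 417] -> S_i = 85 + 83*i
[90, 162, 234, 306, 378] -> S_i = 90 + 72*i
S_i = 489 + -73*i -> [489, 416, 343, 270, 197]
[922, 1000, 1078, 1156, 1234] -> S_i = 922 + 78*i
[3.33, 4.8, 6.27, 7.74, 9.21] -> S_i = 3.33 + 1.47*i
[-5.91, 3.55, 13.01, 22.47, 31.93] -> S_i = -5.91 + 9.46*i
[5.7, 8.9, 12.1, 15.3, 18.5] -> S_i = 5.70 + 3.20*i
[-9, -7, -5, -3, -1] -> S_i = -9 + 2*i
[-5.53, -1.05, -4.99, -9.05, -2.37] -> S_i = Random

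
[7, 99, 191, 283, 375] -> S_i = 7 + 92*i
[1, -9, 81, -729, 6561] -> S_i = 1*-9^i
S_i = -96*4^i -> [-96, -384, -1536, -6144, -24576]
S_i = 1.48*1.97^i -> [1.48, 2.92, 5.74, 11.32, 22.29]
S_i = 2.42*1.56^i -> [2.42, 3.78, 5.89, 9.19, 14.33]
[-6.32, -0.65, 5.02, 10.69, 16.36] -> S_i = -6.32 + 5.67*i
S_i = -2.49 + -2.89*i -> [-2.49, -5.38, -8.27, -11.16, -14.05]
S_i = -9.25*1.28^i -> [-9.25, -11.84, -15.16, -19.4, -24.83]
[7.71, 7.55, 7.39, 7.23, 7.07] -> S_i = 7.71 + -0.16*i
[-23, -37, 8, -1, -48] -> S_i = Random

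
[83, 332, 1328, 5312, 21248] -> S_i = 83*4^i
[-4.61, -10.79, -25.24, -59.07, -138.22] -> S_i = -4.61*2.34^i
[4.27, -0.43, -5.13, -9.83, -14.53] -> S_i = 4.27 + -4.70*i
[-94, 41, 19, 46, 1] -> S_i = Random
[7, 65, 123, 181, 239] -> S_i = 7 + 58*i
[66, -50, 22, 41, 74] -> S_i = Random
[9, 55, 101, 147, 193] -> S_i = 9 + 46*i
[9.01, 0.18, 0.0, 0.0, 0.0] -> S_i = 9.01*0.02^i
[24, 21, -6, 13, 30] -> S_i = Random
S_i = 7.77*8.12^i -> [7.77, 63.09, 512.31, 4159.96, 33778.87]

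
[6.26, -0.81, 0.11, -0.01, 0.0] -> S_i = 6.26*(-0.13)^i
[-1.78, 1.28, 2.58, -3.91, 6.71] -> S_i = Random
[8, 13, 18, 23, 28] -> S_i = 8 + 5*i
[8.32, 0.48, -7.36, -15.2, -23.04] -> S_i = 8.32 + -7.84*i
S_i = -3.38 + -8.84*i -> [-3.38, -12.22, -21.06, -29.9, -38.74]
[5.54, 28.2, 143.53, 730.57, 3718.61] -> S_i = 5.54*5.09^i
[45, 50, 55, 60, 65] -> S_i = 45 + 5*i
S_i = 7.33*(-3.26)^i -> [7.33, -23.9, 77.9, -253.96, 827.89]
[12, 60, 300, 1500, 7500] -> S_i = 12*5^i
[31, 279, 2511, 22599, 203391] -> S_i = 31*9^i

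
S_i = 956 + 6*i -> [956, 962, 968, 974, 980]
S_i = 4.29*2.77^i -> [4.29, 11.88, 32.92, 91.18, 252.57]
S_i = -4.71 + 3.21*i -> [-4.71, -1.5, 1.71, 4.92, 8.13]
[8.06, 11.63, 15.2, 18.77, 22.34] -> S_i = 8.06 + 3.57*i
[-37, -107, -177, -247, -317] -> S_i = -37 + -70*i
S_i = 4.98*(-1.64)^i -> [4.98, -8.17, 13.39, -21.97, 36.03]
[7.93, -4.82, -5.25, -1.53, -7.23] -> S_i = Random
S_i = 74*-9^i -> [74, -666, 5994, -53946, 485514]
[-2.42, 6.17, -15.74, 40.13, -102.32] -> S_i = -2.42*(-2.55)^i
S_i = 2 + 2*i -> [2, 4, 6, 8, 10]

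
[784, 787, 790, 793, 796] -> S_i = 784 + 3*i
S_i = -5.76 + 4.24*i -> [-5.76, -1.52, 2.72, 6.96, 11.2]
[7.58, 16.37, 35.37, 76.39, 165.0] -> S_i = 7.58*2.16^i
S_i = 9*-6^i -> [9, -54, 324, -1944, 11664]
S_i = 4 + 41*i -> [4, 45, 86, 127, 168]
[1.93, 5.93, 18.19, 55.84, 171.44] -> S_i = 1.93*3.07^i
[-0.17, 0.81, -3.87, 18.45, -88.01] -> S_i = -0.17*(-4.77)^i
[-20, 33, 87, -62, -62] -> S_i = Random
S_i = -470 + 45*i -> [-470, -425, -380, -335, -290]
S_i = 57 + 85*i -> [57, 142, 227, 312, 397]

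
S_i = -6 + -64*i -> [-6, -70, -134, -198, -262]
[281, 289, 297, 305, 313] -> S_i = 281 + 8*i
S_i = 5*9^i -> [5, 45, 405, 3645, 32805]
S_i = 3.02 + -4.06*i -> [3.02, -1.04, -5.1, -9.16, -13.22]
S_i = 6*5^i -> [6, 30, 150, 750, 3750]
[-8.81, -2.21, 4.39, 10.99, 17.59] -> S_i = -8.81 + 6.60*i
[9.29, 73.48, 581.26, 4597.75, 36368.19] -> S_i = 9.29*7.91^i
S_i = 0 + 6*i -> [0, 6, 12, 18, 24]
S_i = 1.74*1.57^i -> [1.74, 2.73, 4.29, 6.73, 10.57]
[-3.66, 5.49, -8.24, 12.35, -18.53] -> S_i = -3.66*(-1.50)^i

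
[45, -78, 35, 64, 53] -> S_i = Random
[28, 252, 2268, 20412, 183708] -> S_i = 28*9^i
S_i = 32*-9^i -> [32, -288, 2592, -23328, 209952]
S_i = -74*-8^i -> [-74, 592, -4736, 37888, -303104]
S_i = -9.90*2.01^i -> [-9.9, -19.9, -40.0, -80.39, -161.59]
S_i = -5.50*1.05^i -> [-5.5, -5.78, -6.06, -6.37, -6.69]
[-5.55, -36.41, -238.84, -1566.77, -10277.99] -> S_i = -5.55*6.56^i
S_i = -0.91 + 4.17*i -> [-0.91, 3.26, 7.43, 11.6, 15.77]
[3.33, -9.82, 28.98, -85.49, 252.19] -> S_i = 3.33*(-2.95)^i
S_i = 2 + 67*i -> [2, 69, 136, 203, 270]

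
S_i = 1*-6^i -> [1, -6, 36, -216, 1296]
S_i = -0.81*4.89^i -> [-0.81, -3.96, -19.37, -94.71, -463.15]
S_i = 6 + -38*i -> [6, -32, -70, -108, -146]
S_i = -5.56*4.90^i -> [-5.56, -27.24, -133.5, -654.13, -3205.23]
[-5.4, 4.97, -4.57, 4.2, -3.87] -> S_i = -5.40*(-0.92)^i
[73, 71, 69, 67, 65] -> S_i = 73 + -2*i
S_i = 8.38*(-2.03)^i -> [8.38, -17.01, 34.53, -70.1, 142.31]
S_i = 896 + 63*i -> [896, 959, 1022, 1085, 1148]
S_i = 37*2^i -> [37, 74, 148, 296, 592]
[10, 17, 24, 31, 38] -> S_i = 10 + 7*i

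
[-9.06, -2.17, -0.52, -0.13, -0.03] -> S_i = -9.06*0.24^i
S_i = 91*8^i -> [91, 728, 5824, 46592, 372736]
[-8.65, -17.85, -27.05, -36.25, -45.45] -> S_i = -8.65 + -9.20*i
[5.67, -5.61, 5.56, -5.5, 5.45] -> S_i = 5.67*(-0.99)^i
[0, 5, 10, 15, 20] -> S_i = 0 + 5*i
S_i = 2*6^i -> [2, 12, 72, 432, 2592]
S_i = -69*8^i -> [-69, -552, -4416, -35328, -282624]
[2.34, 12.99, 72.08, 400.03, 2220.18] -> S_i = 2.34*5.55^i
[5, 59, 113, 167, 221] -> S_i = 5 + 54*i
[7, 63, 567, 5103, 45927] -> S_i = 7*9^i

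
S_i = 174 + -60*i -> [174, 114, 54, -6, -66]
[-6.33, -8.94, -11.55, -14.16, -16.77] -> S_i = -6.33 + -2.61*i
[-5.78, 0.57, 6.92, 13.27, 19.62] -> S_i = -5.78 + 6.35*i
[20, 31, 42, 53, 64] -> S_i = 20 + 11*i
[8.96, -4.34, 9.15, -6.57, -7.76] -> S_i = Random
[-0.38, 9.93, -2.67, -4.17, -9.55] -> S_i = Random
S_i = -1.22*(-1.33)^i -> [-1.22, 1.62, -2.16, 2.87, -3.82]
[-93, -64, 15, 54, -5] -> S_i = Random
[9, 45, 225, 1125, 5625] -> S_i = 9*5^i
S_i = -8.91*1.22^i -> [-8.91, -10.87, -13.26, -16.18, -19.74]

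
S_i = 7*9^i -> [7, 63, 567, 5103, 45927]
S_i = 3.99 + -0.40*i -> [3.99, 3.59, 3.19, 2.79, 2.39]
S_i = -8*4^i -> [-8, -32, -128, -512, -2048]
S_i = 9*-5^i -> [9, -45, 225, -1125, 5625]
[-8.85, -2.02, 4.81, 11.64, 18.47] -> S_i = -8.85 + 6.83*i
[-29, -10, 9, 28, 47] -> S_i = -29 + 19*i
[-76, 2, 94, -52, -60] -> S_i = Random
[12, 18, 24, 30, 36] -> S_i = 12 + 6*i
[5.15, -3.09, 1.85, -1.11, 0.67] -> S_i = 5.15*(-0.60)^i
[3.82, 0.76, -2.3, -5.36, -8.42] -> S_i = 3.82 + -3.06*i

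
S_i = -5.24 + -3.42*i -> [-5.24, -8.66, -12.08, -15.5, -18.92]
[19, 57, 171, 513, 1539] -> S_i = 19*3^i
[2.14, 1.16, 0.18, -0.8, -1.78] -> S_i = 2.14 + -0.98*i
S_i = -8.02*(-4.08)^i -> [-8.02, 32.72, -133.5, 544.7, -2222.36]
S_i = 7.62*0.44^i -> [7.62, 3.35, 1.48, 0.65, 0.29]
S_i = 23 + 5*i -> [23, 28, 33, 38, 43]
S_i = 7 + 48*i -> [7, 55, 103, 151, 199]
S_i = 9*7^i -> [9, 63, 441, 3087, 21609]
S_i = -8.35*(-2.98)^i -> [-8.35, 24.88, -74.15, 220.97, -658.49]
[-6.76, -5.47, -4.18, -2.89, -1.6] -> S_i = -6.76 + 1.29*i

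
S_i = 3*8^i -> [3, 24, 192, 1536, 12288]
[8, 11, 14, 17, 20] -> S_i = 8 + 3*i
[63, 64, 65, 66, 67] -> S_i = 63 + 1*i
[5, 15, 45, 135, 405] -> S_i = 5*3^i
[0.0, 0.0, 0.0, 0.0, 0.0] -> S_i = 0.00*4.22^i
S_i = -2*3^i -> [-2, -6, -18, -54, -162]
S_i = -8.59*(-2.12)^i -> [-8.59, 18.21, -38.61, 81.85, -173.51]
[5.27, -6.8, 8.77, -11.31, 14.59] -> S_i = 5.27*(-1.29)^i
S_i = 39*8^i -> [39, 312, 2496, 19968, 159744]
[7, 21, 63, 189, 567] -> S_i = 7*3^i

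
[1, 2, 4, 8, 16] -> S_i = 1*2^i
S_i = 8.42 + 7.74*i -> [8.42, 16.16, 23.9, 31.64, 39.38]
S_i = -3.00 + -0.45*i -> [-3.0, -3.45, -3.9, -4.35, -4.8]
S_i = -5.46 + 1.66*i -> [-5.46, -3.8, -2.14, -0.48, 1.18]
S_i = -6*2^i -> [-6, -12, -24, -48, -96]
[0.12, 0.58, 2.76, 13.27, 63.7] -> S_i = 0.12*4.80^i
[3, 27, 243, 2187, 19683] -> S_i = 3*9^i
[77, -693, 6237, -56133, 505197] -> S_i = 77*-9^i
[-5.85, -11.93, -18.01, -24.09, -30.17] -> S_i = -5.85 + -6.08*i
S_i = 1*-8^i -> [1, -8, 64, -512, 4096]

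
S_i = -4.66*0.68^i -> [-4.66, -3.17, -2.15, -1.47, -1.0]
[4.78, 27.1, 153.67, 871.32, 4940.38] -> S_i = 4.78*5.67^i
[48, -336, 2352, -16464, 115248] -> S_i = 48*-7^i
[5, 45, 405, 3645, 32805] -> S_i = 5*9^i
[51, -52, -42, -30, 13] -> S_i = Random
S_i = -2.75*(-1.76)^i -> [-2.75, 4.84, -8.52, 14.99, -26.39]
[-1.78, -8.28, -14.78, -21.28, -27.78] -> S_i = -1.78 + -6.50*i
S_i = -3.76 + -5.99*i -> [-3.76, -9.75, -15.74, -21.73, -27.72]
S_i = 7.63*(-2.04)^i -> [7.63, -15.57, 31.75, -64.78, 132.14]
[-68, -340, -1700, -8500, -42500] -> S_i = -68*5^i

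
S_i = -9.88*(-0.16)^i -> [-9.88, 1.58, -0.25, 0.04, -0.01]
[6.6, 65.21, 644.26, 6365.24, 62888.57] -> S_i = 6.60*9.88^i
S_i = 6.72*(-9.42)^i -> [6.72, -63.3, 596.31, -5617.23, 52914.28]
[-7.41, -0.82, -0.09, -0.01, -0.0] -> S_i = -7.41*0.11^i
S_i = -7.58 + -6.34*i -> [-7.58, -13.92, -20.26, -26.6, -32.94]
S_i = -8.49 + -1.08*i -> [-8.49, -9.57, -10.65, -11.73, -12.81]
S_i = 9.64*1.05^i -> [9.64, 10.12, 10.63, 11.16, 11.72]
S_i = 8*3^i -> [8, 24, 72, 216, 648]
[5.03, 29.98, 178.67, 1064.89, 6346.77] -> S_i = 5.03*5.96^i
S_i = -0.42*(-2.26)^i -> [-0.42, 0.95, -2.15, 4.85, -10.96]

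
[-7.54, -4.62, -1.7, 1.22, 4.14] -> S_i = -7.54 + 2.92*i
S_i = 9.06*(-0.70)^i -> [9.06, -6.34, 4.44, -3.11, 2.18]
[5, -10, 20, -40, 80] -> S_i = 5*-2^i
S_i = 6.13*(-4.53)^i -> [6.13, -27.77, 125.79, -569.84, 2581.39]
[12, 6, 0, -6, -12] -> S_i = 12 + -6*i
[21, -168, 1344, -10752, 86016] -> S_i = 21*-8^i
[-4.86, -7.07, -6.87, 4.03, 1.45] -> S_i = Random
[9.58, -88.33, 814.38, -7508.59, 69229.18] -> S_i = 9.58*(-9.22)^i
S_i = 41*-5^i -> [41, -205, 1025, -5125, 25625]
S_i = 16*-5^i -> [16, -80, 400, -2000, 10000]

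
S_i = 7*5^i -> [7, 35, 175, 875, 4375]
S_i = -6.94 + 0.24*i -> [-6.94, -6.7, -6.46, -6.22, -5.98]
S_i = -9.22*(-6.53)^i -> [-9.22, 60.21, -393.15, 2567.26, -16764.23]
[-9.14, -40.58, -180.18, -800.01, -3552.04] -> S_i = -9.14*4.44^i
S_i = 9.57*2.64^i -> [9.57, 25.26, 66.7, 176.09, 464.87]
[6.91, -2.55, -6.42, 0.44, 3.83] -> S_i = Random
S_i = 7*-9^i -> [7, -63, 567, -5103, 45927]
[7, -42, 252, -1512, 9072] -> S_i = 7*-6^i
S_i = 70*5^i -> [70, 350, 1750, 8750, 43750]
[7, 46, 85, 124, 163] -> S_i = 7 + 39*i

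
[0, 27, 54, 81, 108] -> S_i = 0 + 27*i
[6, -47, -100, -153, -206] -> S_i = 6 + -53*i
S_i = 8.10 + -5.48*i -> [8.1, 2.62, -2.86, -8.34, -13.82]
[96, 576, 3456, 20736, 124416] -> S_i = 96*6^i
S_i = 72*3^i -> [72, 216, 648, 1944, 5832]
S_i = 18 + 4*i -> [18, 22, 26, 30, 34]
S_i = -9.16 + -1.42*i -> [-9.16, -10.58, -12.0, -13.42, -14.84]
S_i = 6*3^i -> [6, 18, 54, 162, 486]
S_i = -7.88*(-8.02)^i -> [-7.88, 63.2, -506.84, 4064.89, -32600.46]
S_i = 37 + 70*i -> [37, 107, 177, 247, 317]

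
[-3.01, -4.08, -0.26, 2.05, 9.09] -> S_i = Random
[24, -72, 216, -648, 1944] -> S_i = 24*-3^i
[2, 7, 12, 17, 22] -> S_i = 2 + 5*i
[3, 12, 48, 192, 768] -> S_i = 3*4^i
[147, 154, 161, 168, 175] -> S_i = 147 + 7*i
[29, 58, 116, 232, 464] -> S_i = 29*2^i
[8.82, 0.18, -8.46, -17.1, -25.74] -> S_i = 8.82 + -8.64*i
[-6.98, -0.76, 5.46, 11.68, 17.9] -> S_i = -6.98 + 6.22*i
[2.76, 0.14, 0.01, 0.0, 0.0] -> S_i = 2.76*0.05^i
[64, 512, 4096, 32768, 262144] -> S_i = 64*8^i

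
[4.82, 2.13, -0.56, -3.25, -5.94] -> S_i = 4.82 + -2.69*i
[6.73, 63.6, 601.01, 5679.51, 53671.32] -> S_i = 6.73*9.45^i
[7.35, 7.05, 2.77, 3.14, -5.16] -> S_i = Random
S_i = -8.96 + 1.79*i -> [-8.96, -7.17, -5.38, -3.59, -1.8]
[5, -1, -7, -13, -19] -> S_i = 5 + -6*i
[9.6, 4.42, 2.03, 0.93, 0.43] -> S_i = 9.60*0.46^i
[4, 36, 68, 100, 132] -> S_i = 4 + 32*i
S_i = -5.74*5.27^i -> [-5.74, -30.25, -159.42, -840.12, -4427.46]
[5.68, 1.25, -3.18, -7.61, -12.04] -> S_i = 5.68 + -4.43*i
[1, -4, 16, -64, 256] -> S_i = 1*-4^i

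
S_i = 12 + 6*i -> [12, 18, 24, 30, 36]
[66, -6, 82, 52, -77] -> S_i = Random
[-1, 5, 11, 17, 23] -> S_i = -1 + 6*i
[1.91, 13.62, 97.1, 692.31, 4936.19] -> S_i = 1.91*7.13^i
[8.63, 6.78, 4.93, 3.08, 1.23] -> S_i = 8.63 + -1.85*i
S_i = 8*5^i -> [8, 40, 200, 1000, 5000]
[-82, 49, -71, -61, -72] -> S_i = Random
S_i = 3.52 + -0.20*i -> [3.52, 3.32, 3.12, 2.92, 2.72]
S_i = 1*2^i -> [1, 2, 4, 8, 16]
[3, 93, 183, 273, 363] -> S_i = 3 + 90*i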